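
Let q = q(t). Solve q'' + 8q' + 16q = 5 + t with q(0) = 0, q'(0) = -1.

q = 9/32 - 9*exp(-4*t)/32 + t/16 - 35*t*exp(-4*t)/16

Characteristic equation r² + 8r + 16 = 0 has discriminant (8)² - 4·(16) = 0, so r = -4 is a repeated root.
Hence q_h = (C1 + C2*t)*exp(-4*t).
For the particular solution try q_p = A0 + A1*t. Substituting and matching coefficients of each power of t gives A0 = 9/32, A1 = 1/16, so q_p = 9/32 + t/16.
General solution: q = 9/32 + t/16 + C1*exp(-4*t) + C2*t*exp(-4*t).
Apply the initial conditions: q(0) = 9/32 + C1 = 0 and q'(0) = 1/16 + C2 - 4*C1 = -1. Solving gives C1 = -9/32, C2 = -35/16.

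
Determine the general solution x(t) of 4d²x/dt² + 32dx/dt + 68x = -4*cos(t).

x = -cos(t)/20 - sin(t)/40 + C1*cos(t)*exp(-4*t) + C2*exp(-4*t)*sin(t)

Divide through by 4: x'' + 8x' + 17x = -cos(t).
Characteristic equation r² + 8r + 17 = 0 has discriminant (8)² - 4·(17) = -4 < 0, so r = -4 ± i.
Hence x_h = C1*cos(t)*exp(-4*t) + C2*exp(-4*t)*sin(t).
Try x_p = A*cos(t) + B*sin(t). Substituting and equating the coefficients of cos(t) and sin(t) gives A = -1/20, B = -1/40, so x_p = -cos(t)/20 - sin(t)/40.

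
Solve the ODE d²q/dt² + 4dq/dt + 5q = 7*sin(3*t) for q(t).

q = -21*cos(3*t)/40 - 7*sin(3*t)/40 + C1*cos(t)*exp(-2*t) + C2*exp(-2*t)*sin(t)

Characteristic equation r² + 4r + 5 = 0 has discriminant (4)² - 4·(5) = -4 < 0, so r = -2 ± i.
Hence q_h = C1*cos(t)*exp(-2*t) + C2*exp(-2*t)*sin(t).
Try q_p = A*cos(3*t) + B*sin(3*t). Substituting and equating the coefficients of cos(3t) and sin(3t) gives A = -21/40, B = -7/40, so q_p = -21*cos(3*t)/40 - 7*sin(3*t)/40.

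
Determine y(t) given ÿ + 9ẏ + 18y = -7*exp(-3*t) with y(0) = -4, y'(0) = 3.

Characteristic equation r² + 9r + 18 = 0 factors as (r + 3)(r + 6) = 0, so r = -3, -6.
Hence y_h = C1*exp(-3*t) + C2*exp(-6*t).
Since exp(-3*t) solves the homogeneous equation (r = -3 is a root of multiplicity 1), multiply the trial by t. Try y_p = A*t*exp(-3*t). Substituting into the equation and dividing by exp(-3*t) gives A = -7/3, so y_p = -7*t*exp(-3*t)/3.
General solution: y = C1*exp(-3*t) + C2*exp(-6*t) - 7*t*exp(-3*t)/3.
Apply the initial conditions: y(0) = C1 + C2 = -4 and y'(0) = -7/3 - 6*C2 - 3*C1 = 3. Solving gives C1 = -56/9, C2 = 20/9.

y = -56*exp(-3*t)/9 + 20*exp(-6*t)/9 - 7*t*exp(-3*t)/3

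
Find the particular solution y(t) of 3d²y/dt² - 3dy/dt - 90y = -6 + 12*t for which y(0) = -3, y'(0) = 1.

Divide through by 3: y'' - y' - 30y = -2 + 4*t.
Characteristic equation r² - r - 30 = 0 factors as (r + 5)(r - 6) = 0, so r = -5, 6.
Hence y_h = C1*exp(-5*t) + C2*exp(6*t).
For the particular solution try y_p = A0 + A1*t. Substituting and matching coefficients of each power of t gives A0 = 16/225, A1 = -2/15, so y_p = 16/225 - 2*t/15.
General solution: y = 16/225 - 2*t/15 + C1*exp(-5*t) + C2*exp(6*t).
Apply the initial conditions: y(0) = 16/225 + C1 + C2 = -3 and y'(0) = -2/15 - 5*C1 + 6*C2 = 1. Solving gives C1 = -489/275, C2 = -128/99.

y = 16/225 - 489*exp(-5*t)/275 - 128*exp(6*t)/99 - 2*t/15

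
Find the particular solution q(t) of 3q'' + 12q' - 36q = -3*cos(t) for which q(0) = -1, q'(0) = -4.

q = -13*exp(2*t)/10 - 4*sin(t)/185 + 13*cos(t)/185 + 17*exp(-6*t)/74

Divide through by 3: q'' + 4q' - 12q = -cos(t).
Characteristic equation r² + 4r - 12 = 0 factors as (r - 2)(r + 6) = 0, so r = 2, -6.
Hence q_h = C1*exp(2*t) + C2*exp(-6*t).
Try q_p = A*cos(t) + B*sin(t). Substituting and equating the coefficients of cos(t) and sin(t) gives A = 13/185, B = -4/185, so q_p = -4*sin(t)/185 + 13*cos(t)/185.
General solution: q = -4*sin(t)/185 + 13*cos(t)/185 + C1*exp(2*t) + C2*exp(-6*t).
Apply the initial conditions: q(0) = 13/185 + C1 + C2 = -1 and q'(0) = -4/185 - 6*C2 + 2*C1 = -4. Solving gives C1 = -13/10, C2 = 17/74.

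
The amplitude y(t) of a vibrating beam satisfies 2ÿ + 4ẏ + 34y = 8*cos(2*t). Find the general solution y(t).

y = 16*sin(2*t)/185 + 52*cos(2*t)/185 + C1*cos(4*t)*exp(-t) + C2*exp(-t)*sin(4*t)

Divide through by 2: y'' + 2y' + 17y = 4*cos(2*t).
Characteristic equation r² + 2r + 17 = 0 has discriminant (2)² - 4·(17) = -64 < 0, so r = -1 ± 4i.
Hence y_h = C1*cos(4*t)*exp(-t) + C2*exp(-t)*sin(4*t).
Try y_p = A*cos(2*t) + B*sin(2*t). Substituting and equating the coefficients of cos(2t) and sin(2t) gives A = 52/185, B = 16/185, so y_p = 16*sin(2*t)/185 + 52*cos(2*t)/185.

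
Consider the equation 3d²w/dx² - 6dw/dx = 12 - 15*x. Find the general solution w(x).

w = C2 - 3*x/4 + 5*x**2/4 + C1*exp(2*x)

Divide through by 3: w'' - 2w' = 4 - 5*x.
Characteristic equation r² - 2r = 0 factors as (r - 2)r = 0, so r = 2, 0.
Hence w_h = C1*exp(2*x) + C2.
Since 0 is a characteristic root (multiplicity 1), multiply the polynomial trial by x: try w_p = x*(A0 + A1*x). Substituting and matching coefficients of each power of x gives A0 = -3/4, A1 = 5/4, so w_p = -3*x/4 + 5*x^2/4.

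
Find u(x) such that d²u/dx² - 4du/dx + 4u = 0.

Characteristic equation r² - 4r + 4 = 0 has discriminant (-4)² - 4·(4) = 0, so r = 2 is a repeated root.
Hence u_h = (C1 + C2*x)*exp(2*x).

u = C1*exp(2*x) + C2*x*exp(2*x)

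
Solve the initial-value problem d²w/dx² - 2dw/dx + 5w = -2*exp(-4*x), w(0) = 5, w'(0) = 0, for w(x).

Characteristic equation r² - 2r + 5 = 0 has discriminant (-2)² - 4·(5) = -16 < 0, so r = 1 ± 2i.
Hence w_h = C1*cos(2*x)*exp(x) + C2*exp(x)*sin(2*x).
Try w_p = A*exp(-4*x). Substituting into the equation and dividing by exp(-4*x) gives A = -2/29, so w_p = -2*exp(-4*x)/29.
General solution: w = -2*exp(-4*x)/29 + C1*cos(2*x)*exp(x) + C2*exp(x)*sin(2*x).
Apply the initial conditions: w(0) = -2/29 + C1 = 5 and w'(0) = 8/29 + C1 + 2*C2 = 0. Solving gives C1 = 147/29, C2 = -155/58.

w = -2*exp(-4*x)/29 - 155*exp(x)*sin(2*x)/58 + 147*cos(2*x)*exp(x)/29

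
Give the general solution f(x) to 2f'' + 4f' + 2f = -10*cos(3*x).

Divide through by 2: f'' + 2f' + f = -5*cos(3*x).
Characteristic equation r² + 2r + 1 = 0 has discriminant (2)² - 4·(1) = 0, so r = -1 is a repeated root.
Hence f_h = (C1 + C2*x)*exp(-x).
Try f_p = A*cos(3*x) + B*sin(3*x). Substituting and equating the coefficients of cos(3x) and sin(3x) gives A = 2/5, B = -3/10, so f_p = -3*sin(3*x)/10 + 2*cos(3*x)/5.

f = -3*sin(3*x)/10 + 2*cos(3*x)/5 + C1*exp(-x) + C2*x*exp(-x)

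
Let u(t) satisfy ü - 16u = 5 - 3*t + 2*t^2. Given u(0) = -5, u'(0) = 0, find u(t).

u = -21/64 - 151*exp(4*t)/64 - 37*exp(-4*t)/16 - t**2/8 + 3*t/16

Characteristic equation r² - 16 = 0 factors as (r + 4)(r - 4) = 0, so r = -4, 4.
Hence u_h = C1*exp(-4*t) + C2*exp(4*t).
For the particular solution try u_p = A0 + A1*t + A2*t^2. Substituting and matching coefficients of each power of t gives A0 = -21/64, A1 = 3/16, A2 = -1/8, so u_p = -21/64 - t^2/8 + 3*t/16.
General solution: u = -21/64 - t^2/8 + 3*t/16 + C1*exp(-4*t) + C2*exp(4*t).
Apply the initial conditions: u(0) = -21/64 + C1 + C2 = -5 and u'(0) = 3/16 - 4*C1 + 4*C2 = 0. Solving gives C1 = -37/16, C2 = -151/64.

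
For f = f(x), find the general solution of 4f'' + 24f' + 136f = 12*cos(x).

Divide through by 4: f'' + 6f' + 34f = 3*cos(x).
Characteristic equation r² + 6r + 34 = 0 has discriminant (6)² - 4·(34) = -100 < 0, so r = -3 ± 5i.
Hence f_h = C1*cos(5*x)*exp(-3*x) + C2*exp(-3*x)*sin(5*x).
Try f_p = A*cos(x) + B*sin(x). Substituting and equating the coefficients of cos(x) and sin(x) gives A = 11/125, B = 2/125, so f_p = 2*sin(x)/125 + 11*cos(x)/125.

f = 2*sin(x)/125 + 11*cos(x)/125 + C1*cos(5*x)*exp(-3*x) + C2*exp(-3*x)*sin(5*x)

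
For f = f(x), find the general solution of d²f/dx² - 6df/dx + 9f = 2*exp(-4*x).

Characteristic equation r² - 6r + 9 = 0 has discriminant (-6)² - 4·(9) = 0, so r = 3 is a repeated root.
Hence f_h = (C1 + C2*x)*exp(3*x).
Try f_p = A*exp(-4*x). Substituting into the equation and dividing by exp(-4*x) gives A = 2/49, so f_p = 2*exp(-4*x)/49.

f = 2*exp(-4*x)/49 + C1*exp(3*x) + C2*x*exp(3*x)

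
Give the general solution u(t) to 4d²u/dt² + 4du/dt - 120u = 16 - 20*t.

Divide through by 4: u'' + u' - 30u = 4 - 5*t.
Characteristic equation r² + r - 30 = 0 factors as (r - 5)(r + 6) = 0, so r = 5, -6.
Hence u_h = C1*exp(5*t) + C2*exp(-6*t).
For the particular solution try u_p = A0 + A1*t. Substituting and matching coefficients of each power of t gives A0 = -23/180, A1 = 1/6, so u_p = -23/180 + t/6.

u = -23/180 + t/6 + C1*exp(5*t) + C2*exp(-6*t)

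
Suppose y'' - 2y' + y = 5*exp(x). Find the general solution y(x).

Characteristic equation r² - 2r + 1 = 0 has discriminant (-2)² - 4·(1) = 0, so r = 1 is a repeated root.
Hence y_h = (C1 + C2*x)*exp(x).
Since exp(x) solves the homogeneous equation (r = 1 is a root of multiplicity 2), multiply the trial by x^2. Try y_p = A*x^2*exp(x). Substituting into the equation and dividing by exp(x) gives A = 5/2, so y_p = 5*x^2*exp(x)/2.

y = C1*exp(x) + 5*x**2*exp(x)/2 + C2*x*exp(x)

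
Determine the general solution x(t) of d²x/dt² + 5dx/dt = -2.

x = C2 - 2*t/5 + C1*exp(-5*t)

Characteristic equation r² + 5r = 0 factors as (r + 5)r = 0, so r = -5, 0.
Hence x_h = C1*exp(-5*t) + C2.
Since 0 is a characteristic root (multiplicity 1), multiply the polynomial trial by t: try x_p = A0*t. Substituting and matching coefficients of each power of t gives A0 = -2/5, so x_p = -2*t/5.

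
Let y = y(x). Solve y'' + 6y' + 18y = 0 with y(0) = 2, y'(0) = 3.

y = 2*cos(3*x)*exp(-3*x) + 3*exp(-3*x)*sin(3*x)

Characteristic equation r² + 6r + 18 = 0 has discriminant (6)² - 4·(18) = -36 < 0, so r = -3 ± 3i.
Hence y_h = C1*cos(3*x)*exp(-3*x) + C2*exp(-3*x)*sin(3*x).
Apply the initial conditions: y(0) = C1 = 2 and y'(0) = -3*C1 + 3*C2 = 3. Solving gives C1 = 2, C2 = 3.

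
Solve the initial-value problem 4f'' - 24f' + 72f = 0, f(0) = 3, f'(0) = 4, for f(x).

f = 3*cos(3*x)*exp(3*x) - 5*exp(3*x)*sin(3*x)/3

Divide through by 4: f'' - 6f' + 18f = 0.
Characteristic equation r² - 6r + 18 = 0 has discriminant (-6)² - 4·(18) = -36 < 0, so r = 3 ± 3i.
Hence f_h = C1*cos(3*x)*exp(3*x) + C2*exp(3*x)*sin(3*x).
Apply the initial conditions: f(0) = C1 = 3 and f'(0) = 3*C1 + 3*C2 = 4. Solving gives C1 = 3, C2 = -5/3.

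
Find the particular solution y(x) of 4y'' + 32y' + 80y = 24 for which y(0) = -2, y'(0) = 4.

y = 3/10 - 23*cos(2*x)*exp(-4*x)/10 - 13*exp(-4*x)*sin(2*x)/5

Divide through by 4: y'' + 8y' + 20y = 6.
Characteristic equation r² + 8r + 20 = 0 has discriminant (8)² - 4·(20) = -16 < 0, so r = -4 ± 2i.
Hence y_h = C1*cos(2*x)*exp(-4*x) + C2*exp(-4*x)*sin(2*x).
For the particular solution try y_p = A0. Substituting and matching coefficients of each power of x gives A0 = 3/10, so y_p = 3/10.
General solution: y = 3/10 + C1*cos(2*x)*exp(-4*x) + C2*exp(-4*x)*sin(2*x).
Apply the initial conditions: y(0) = 3/10 + C1 = -2 and y'(0) = -4*C1 + 2*C2 = 4. Solving gives C1 = -23/10, C2 = -13/5.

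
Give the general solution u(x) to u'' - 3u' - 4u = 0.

u = C1*exp(4*x) + C2*exp(-x)

Characteristic equation r² - 3r - 4 = 0 factors as (r - 4)(r + 1) = 0, so r = 4, -1.
Hence u_h = C1*exp(4*x) + C2*exp(-x).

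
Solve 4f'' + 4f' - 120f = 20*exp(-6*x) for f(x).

Divide through by 4: f'' + f' - 30f = 5*exp(-6*x).
Characteristic equation r² + r - 30 = 0 factors as (r + 6)(r - 5) = 0, so r = -6, 5.
Hence f_h = C1*exp(-6*x) + C2*exp(5*x).
Since exp(-6*x) solves the homogeneous equation (r = -6 is a root of multiplicity 1), multiply the trial by x. Try f_p = A*x*exp(-6*x). Substituting into the equation and dividing by exp(-6*x) gives A = -5/11, so f_p = -5*x*exp(-6*x)/11.

f = C1*exp(-6*x) + C2*exp(5*x) - 5*x*exp(-6*x)/11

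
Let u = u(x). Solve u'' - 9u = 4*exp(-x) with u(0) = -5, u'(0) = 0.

Characteristic equation r² - 9 = 0 factors as (r - 3)(r + 3) = 0, so r = 3, -3.
Hence u_h = C1*exp(3*x) + C2*exp(-3*x).
Try u_p = A*exp(-x). Substituting into the equation and dividing by exp(-x) gives A = -1/2, so u_p = -exp(-x)/2.
General solution: u = -exp(-x)/2 + C1*exp(3*x) + C2*exp(-3*x).
Apply the initial conditions: u(0) = -1/2 + C1 + C2 = -5 and u'(0) = 1/2 - 3*C2 + 3*C1 = 0. Solving gives C1 = -7/3, C2 = -13/6.

u = -13*exp(-3*x)/6 - 7*exp(3*x)/3 - exp(-x)/2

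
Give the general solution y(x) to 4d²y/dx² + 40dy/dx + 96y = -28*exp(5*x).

y = -7*exp(5*x)/99 + C1*exp(-4*x) + C2*exp(-6*x)

Divide through by 4: y'' + 10y' + 24y = -7*exp(5*x).
Characteristic equation r² + 10r + 24 = 0 factors as (r + 4)(r + 6) = 0, so r = -4, -6.
Hence y_h = C1*exp(-4*x) + C2*exp(-6*x).
Try y_p = A*exp(5*x). Substituting into the equation and dividing by exp(5*x) gives A = -7/99, so y_p = -7*exp(5*x)/99.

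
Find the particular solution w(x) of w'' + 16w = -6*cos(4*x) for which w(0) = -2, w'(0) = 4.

w = -2*cos(4*x) - 3*x*sin(4*x)/4 + sin(4*x)

Characteristic equation r² + 16 = 0 has discriminant (0)² - 4·(16) = -64 < 0, so r = ± 4i.
Hence w_h = C1*cos(4*x) + C2*sin(4*x).
Since ±4i are characteristic roots, multiply the trial by x. Try w_p = x*(A*cos(4*x) + B*sin(4*x)). Substituting and equating the coefficients of cos(4x) and sin(4x) gives A = 0, B = -3/4, so w_p = -3*x*sin(4*x)/4.
General solution: w = C1*cos(4*x) + C2*sin(4*x) - 3*x*sin(4*x)/4.
Apply the initial conditions: w(0) = C1 = -2 and w'(0) = 4*C2 = 4. Solving gives C1 = -2, C2 = 1.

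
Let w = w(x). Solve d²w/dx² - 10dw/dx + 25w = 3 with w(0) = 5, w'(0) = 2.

Characteristic equation r² - 10r + 25 = 0 has discriminant (-10)² - 4·(25) = 0, so r = 5 is a repeated root.
Hence w_h = (C1 + C2*x)*exp(5*x).
For the particular solution try w_p = A0. Substituting and matching coefficients of each power of x gives A0 = 3/25, so w_p = 3/25.
General solution: w = 3/25 + C1*exp(5*x) + C2*x*exp(5*x).
Apply the initial conditions: w(0) = 3/25 + C1 = 5 and w'(0) = C2 + 5*C1 = 2. Solving gives C1 = 122/25, C2 = -112/5.

w = 3/25 + 122*exp(5*x)/25 - 112*x*exp(5*x)/5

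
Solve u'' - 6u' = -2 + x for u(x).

Characteristic equation r² - 6r = 0 factors as (r - 6)r = 0, so r = 6, 0.
Hence u_h = C1*exp(6*x) + C2.
Since 0 is a characteristic root (multiplicity 1), multiply the polynomial trial by x: try u_p = x*(A0 + A1*x). Substituting and matching coefficients of each power of x gives A0 = 11/36, A1 = -1/12, so u_p = -x^2/12 + 11*x/36.

u = C2 - x**2/12 + 11*x/36 + C1*exp(6*x)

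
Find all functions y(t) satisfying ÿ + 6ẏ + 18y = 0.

Characteristic equation r² + 6r + 18 = 0 has discriminant (6)² - 4·(18) = -36 < 0, so r = -3 ± 3i.
Hence y_h = C1*cos(3*t)*exp(-3*t) + C2*exp(-3*t)*sin(3*t).

y = C1*cos(3*t)*exp(-3*t) + C2*exp(-3*t)*sin(3*t)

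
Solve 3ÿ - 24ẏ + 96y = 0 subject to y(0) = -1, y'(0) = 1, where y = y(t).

Divide through by 3: y'' - 8y' + 32y = 0.
Characteristic equation r² - 8r + 32 = 0 has discriminant (-8)² - 4·(32) = -64 < 0, so r = 4 ± 4i.
Hence y_h = C1*cos(4*t)*exp(4*t) + C2*exp(4*t)*sin(4*t).
Apply the initial conditions: y(0) = C1 = -1 and y'(0) = 4*C1 + 4*C2 = 1. Solving gives C1 = -1, C2 = 5/4.

y = -cos(4*t)*exp(4*t) + 5*exp(4*t)*sin(4*t)/4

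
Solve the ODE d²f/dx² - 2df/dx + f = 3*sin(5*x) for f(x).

f = -18*sin(5*x)/169 + 15*cos(5*x)/338 + C1*exp(x) + C2*x*exp(x)

Characteristic equation r² - 2r + 1 = 0 has discriminant (-2)² - 4·(1) = 0, so r = 1 is a repeated root.
Hence f_h = (C1 + C2*x)*exp(x).
Try f_p = A*cos(5*x) + B*sin(5*x). Substituting and equating the coefficients of cos(5x) and sin(5x) gives A = 15/338, B = -18/169, so f_p = -18*sin(5*x)/169 + 15*cos(5*x)/338.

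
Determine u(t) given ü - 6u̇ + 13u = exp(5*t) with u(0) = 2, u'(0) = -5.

u = exp(5*t)/8 - 45*exp(3*t)*sin(2*t)/8 + 15*cos(2*t)*exp(3*t)/8

Characteristic equation r² - 6r + 13 = 0 has discriminant (-6)² - 4·(13) = -16 < 0, so r = 3 ± 2i.
Hence u_h = C1*cos(2*t)*exp(3*t) + C2*exp(3*t)*sin(2*t).
Try u_p = A*exp(5*t). Substituting into the equation and dividing by exp(5*t) gives A = 1/8, so u_p = exp(5*t)/8.
General solution: u = exp(5*t)/8 + C1*cos(2*t)*exp(3*t) + C2*exp(3*t)*sin(2*t).
Apply the initial conditions: u(0) = 1/8 + C1 = 2 and u'(0) = 5/8 + 2*C2 + 3*C1 = -5. Solving gives C1 = 15/8, C2 = -45/8.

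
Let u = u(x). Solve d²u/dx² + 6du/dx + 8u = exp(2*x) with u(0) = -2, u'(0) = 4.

u = -17*exp(-2*x)/8 + exp(-4*x)/12 + exp(2*x)/24

Characteristic equation r² + 6r + 8 = 0 factors as (r + 2)(r + 4) = 0, so r = -2, -4.
Hence u_h = C1*exp(-2*x) + C2*exp(-4*x).
Try u_p = A*exp(2*x). Substituting into the equation and dividing by exp(2*x) gives A = 1/24, so u_p = exp(2*x)/24.
General solution: u = exp(2*x)/24 + C1*exp(-2*x) + C2*exp(-4*x).
Apply the initial conditions: u(0) = 1/24 + C1 + C2 = -2 and u'(0) = 1/12 - 4*C2 - 2*C1 = 4. Solving gives C1 = -17/8, C2 = 1/12.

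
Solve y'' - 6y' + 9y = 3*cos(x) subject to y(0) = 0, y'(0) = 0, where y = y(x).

y = -9*sin(x)/50 - 6*exp(3*x)/25 + 6*cos(x)/25 + 9*x*exp(3*x)/10

Characteristic equation r² - 6r + 9 = 0 has discriminant (-6)² - 4·(9) = 0, so r = 3 is a repeated root.
Hence y_h = (C1 + C2*x)*exp(3*x).
Try y_p = A*cos(x) + B*sin(x). Substituting and equating the coefficients of cos(x) and sin(x) gives A = 6/25, B = -9/50, so y_p = -9*sin(x)/50 + 6*cos(x)/25.
General solution: y = -9*sin(x)/50 + 6*cos(x)/25 + C1*exp(3*x) + C2*x*exp(3*x).
Apply the initial conditions: y(0) = 6/25 + C1 = 0 and y'(0) = -9/50 + C2 + 3*C1 = 0. Solving gives C1 = -6/25, C2 = 9/10.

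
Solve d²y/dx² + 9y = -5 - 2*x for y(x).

y = -5/9 - 2*x/9 + C1*cos(3*x) + C2*sin(3*x)

Characteristic equation r² + 9 = 0 has discriminant (0)² - 4·(9) = -36 < 0, so r = ± 3i.
Hence y_h = C1*cos(3*x) + C2*sin(3*x).
For the particular solution try y_p = A0 + A1*x. Substituting and matching coefficients of each power of x gives A0 = -5/9, A1 = -2/9, so y_p = -5/9 - 2*x/9.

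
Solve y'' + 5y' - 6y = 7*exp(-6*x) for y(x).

Characteristic equation r² + 5r - 6 = 0 factors as (r - 1)(r + 6) = 0, so r = 1, -6.
Hence y_h = C1*exp(x) + C2*exp(-6*x).
Since exp(-6*x) solves the homogeneous equation (r = -6 is a root of multiplicity 1), multiply the trial by x. Try y_p = A*x*exp(-6*x). Substituting into the equation and dividing by exp(-6*x) gives A = -1, so y_p = -x*exp(-6*x).

y = C1*exp(x) + C2*exp(-6*x) - x*exp(-6*x)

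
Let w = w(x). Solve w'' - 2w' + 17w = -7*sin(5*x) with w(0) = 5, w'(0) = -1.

Characteristic equation r² - 2r + 17 = 0 has discriminant (-2)² - 4·(17) = -64 < 0, so r = 1 ± 4i.
Hence w_h = C1*cos(4*x)*exp(x) + C2*exp(x)*sin(4*x).
Try w_p = A*cos(5*x) + B*sin(5*x). Substituting and equating the coefficients of cos(5x) and sin(5x) gives A = -35/82, B = 14/41, so w_p = -35*cos(5*x)/82 + 14*sin(5*x)/41.
General solution: w = -35*cos(5*x)/82 + 14*sin(5*x)/41 + C1*cos(4*x)*exp(x) + C2*exp(x)*sin(4*x).
Apply the initial conditions: w(0) = -35/82 + C1 = 5 and w'(0) = 70/41 + C1 + 4*C2 = -1. Solving gives C1 = 445/82, C2 = -667/328.

w = -35*cos(5*x)/82 + 14*sin(5*x)/41 - 667*exp(x)*sin(4*x)/328 + 445*cos(4*x)*exp(x)/82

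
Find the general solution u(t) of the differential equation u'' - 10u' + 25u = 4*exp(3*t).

Characteristic equation r² - 10r + 25 = 0 has discriminant (-10)² - 4·(25) = 0, so r = 5 is a repeated root.
Hence u_h = (C1 + C2*t)*exp(5*t).
Try u_p = A*exp(3*t). Substituting into the equation and dividing by exp(3*t) gives A = 1, so u_p = exp(3*t).

u = C1*exp(5*t) + C2*t*exp(5*t) + exp(3*t)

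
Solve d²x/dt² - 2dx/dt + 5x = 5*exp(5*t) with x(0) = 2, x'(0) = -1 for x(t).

Characteristic equation r² - 2r + 5 = 0 has discriminant (-2)² - 4·(5) = -16 < 0, so r = 1 ± 2i.
Hence x_h = C1*cos(2*t)*exp(t) + C2*exp(t)*sin(2*t).
Try x_p = A*exp(5*t). Substituting into the equation and dividing by exp(5*t) gives A = 1/4, so x_p = exp(5*t)/4.
General solution: x = exp(5*t)/4 + C1*cos(2*t)*exp(t) + C2*exp(t)*sin(2*t).
Apply the initial conditions: x(0) = 1/4 + C1 = 2 and x'(0) = 5/4 + C1 + 2*C2 = -1. Solving gives C1 = 7/4, C2 = -2.

x = exp(5*t)/4 - 2*exp(t)*sin(2*t) + 7*cos(2*t)*exp(t)/4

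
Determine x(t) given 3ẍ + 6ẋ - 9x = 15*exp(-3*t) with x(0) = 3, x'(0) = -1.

Divide through by 3: x'' + 2x' - 3x = 5*exp(-3*t).
Characteristic equation r² + 2r - 3 = 0 factors as (r - 1)(r + 3) = 0, so r = 1, -3.
Hence x_h = C1*exp(t) + C2*exp(-3*t).
Since exp(-3*t) solves the homogeneous equation (r = -3 is a root of multiplicity 1), multiply the trial by t. Try x_p = A*t*exp(-3*t). Substituting into the equation and dividing by exp(-3*t) gives A = -5/4, so x_p = -5*t*exp(-3*t)/4.
General solution: x = C1*exp(t) + C2*exp(-3*t) - 5*t*exp(-3*t)/4.
Apply the initial conditions: x(0) = C1 + C2 = 3 and x'(0) = -5/4 + C1 - 3*C2 = -1. Solving gives C1 = 37/16, C2 = 11/16.

x = 11*exp(-3*t)/16 + 37*exp(t)/16 - 5*t*exp(-3*t)/4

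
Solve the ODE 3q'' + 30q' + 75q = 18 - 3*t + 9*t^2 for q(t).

Divide through by 3: q'' + 10q' + 25q = 6 - t + 3*t^2.
Characteristic equation r² + 10r + 25 = 0 has discriminant (10)² - 4·(25) = 0, so r = -5 is a repeated root.
Hence q_h = (C1 + C2*t)*exp(-5*t).
For the particular solution try q_p = A0 + A1*t + A2*t^2. Substituting and matching coefficients of each power of t gives A0 = 178/625, A1 = -17/125, A2 = 3/25, so q_p = 178/625 - 17*t/125 + 3*t^2/25.

q = 178/625 - 17*t/125 + 3*t**2/25 + C1*exp(-5*t) + C2*t*exp(-5*t)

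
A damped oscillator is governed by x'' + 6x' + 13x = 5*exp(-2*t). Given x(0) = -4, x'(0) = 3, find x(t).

Characteristic equation r² + 6r + 13 = 0 has discriminant (6)² - 4·(13) = -16 < 0, so r = -3 ± 2i.
Hence x_h = C1*cos(2*t)*exp(-3*t) + C2*exp(-3*t)*sin(2*t).
Try x_p = A*exp(-2*t). Substituting into the equation and dividing by exp(-2*t) gives A = 1, so x_p = exp(-2*t).
General solution: x = C1*cos(2*t)*exp(-3*t) + C2*exp(-3*t)*sin(2*t) + exp(-2*t).
Apply the initial conditions: x(0) = 1 + C1 = -4 and x'(0) = -2 - 3*C1 + 2*C2 = 3. Solving gives C1 = -5, C2 = -5.

x = -5*cos(2*t)*exp(-3*t) - 5*exp(-3*t)*sin(2*t) + exp(-2*t)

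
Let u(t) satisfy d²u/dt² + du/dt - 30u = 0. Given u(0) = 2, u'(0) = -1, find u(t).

u = exp(-6*t) + exp(5*t)

Characteristic equation r² + r - 30 = 0 factors as (r - 5)(r + 6) = 0, so r = 5, -6.
Hence u_h = C1*exp(5*t) + C2*exp(-6*t).
Apply the initial conditions: u(0) = C1 + C2 = 2 and u'(0) = -6*C2 + 5*C1 = -1. Solving gives C1 = 1, C2 = 1.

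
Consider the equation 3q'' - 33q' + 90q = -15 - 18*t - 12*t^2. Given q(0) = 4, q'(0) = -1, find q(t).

q = -901/3375 - 595*exp(6*t)/27 - 67*t/225 - 2*t**2/15 + 3288*exp(5*t)/125

Divide through by 3: q'' - 11q' + 30q = -5 - 6*t - 4*t^2.
Characteristic equation r² - 11r + 30 = 0 factors as (r - 6)(r - 5) = 0, so r = 6, 5.
Hence q_h = C1*exp(6*t) + C2*exp(5*t).
For the particular solution try q_p = A0 + A1*t + A2*t^2. Substituting and matching coefficients of each power of t gives A0 = -901/3375, A1 = -67/225, A2 = -2/15, so q_p = -901/3375 - 67*t/225 - 2*t^2/15.
General solution: q = -901/3375 - 67*t/225 - 2*t^2/15 + C1*exp(6*t) + C2*exp(5*t).
Apply the initial conditions: q(0) = -901/3375 + C1 + C2 = 4 and q'(0) = -67/225 + 5*C2 + 6*C1 = -1. Solving gives C1 = -595/27, C2 = 3288/125.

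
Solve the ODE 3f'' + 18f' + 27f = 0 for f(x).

f = C1*exp(-3*x) + C2*x*exp(-3*x)

Divide through by 3: f'' + 6f' + 9f = 0.
Characteristic equation r² + 6r + 9 = 0 has discriminant (6)² - 4·(9) = 0, so r = -3 is a repeated root.
Hence f_h = (C1 + C2*x)*exp(-3*x).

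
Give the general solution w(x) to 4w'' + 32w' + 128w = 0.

w = C1*cos(4*x)*exp(-4*x) + C2*exp(-4*x)*sin(4*x)

Divide through by 4: w'' + 8w' + 32w = 0.
Characteristic equation r² + 8r + 32 = 0 has discriminant (8)² - 4·(32) = -64 < 0, so r = -4 ± 4i.
Hence w_h = C1*cos(4*x)*exp(-4*x) + C2*exp(-4*x)*sin(4*x).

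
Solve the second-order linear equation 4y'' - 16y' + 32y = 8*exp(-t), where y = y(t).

y = 2*exp(-t)/13 + C1*cos(2*t)*exp(2*t) + C2*exp(2*t)*sin(2*t)

Divide through by 4: y'' - 4y' + 8y = 2*exp(-t).
Characteristic equation r² - 4r + 8 = 0 has discriminant (-4)² - 4·(8) = -16 < 0, so r = 2 ± 2i.
Hence y_h = C1*cos(2*t)*exp(2*t) + C2*exp(2*t)*sin(2*t).
Try y_p = A*exp(-t). Substituting into the equation and dividing by exp(-t) gives A = 2/13, so y_p = 2*exp(-t)/13.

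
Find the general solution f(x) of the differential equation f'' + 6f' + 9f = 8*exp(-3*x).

f = C1*exp(-3*x) + 4*x**2*exp(-3*x) + C2*x*exp(-3*x)

Characteristic equation r² + 6r + 9 = 0 has discriminant (6)² - 4·(9) = 0, so r = -3 is a repeated root.
Hence f_h = (C1 + C2*x)*exp(-3*x).
Since exp(-3*x) solves the homogeneous equation (r = -3 is a root of multiplicity 2), multiply the trial by x^2. Try f_p = A*x^2*exp(-3*x). Substituting into the equation and dividing by exp(-3*x) gives A = 4, so f_p = 4*x^2*exp(-3*x).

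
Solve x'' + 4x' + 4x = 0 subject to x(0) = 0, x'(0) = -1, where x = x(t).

Characteristic equation r² + 4r + 4 = 0 has discriminant (4)² - 4·(4) = 0, so r = -2 is a repeated root.
Hence x_h = (C1 + C2*t)*exp(-2*t).
Apply the initial conditions: x(0) = C1 = 0 and x'(0) = C2 - 2*C1 = -1. Solving gives C1 = 0, C2 = -1.

x = -t*exp(-2*t)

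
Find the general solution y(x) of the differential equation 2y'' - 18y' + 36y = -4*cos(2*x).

Divide through by 2: y'' - 9y' + 18y = -2*cos(2*x).
Characteristic equation r² - 9r + 18 = 0 factors as (r - 6)(r - 3) = 0, so r = 6, 3.
Hence y_h = C1*exp(6*x) + C2*exp(3*x).
Try y_p = A*cos(2*x) + B*sin(2*x). Substituting and equating the coefficients of cos(2x) and sin(2x) gives A = -7/130, B = 9/130, so y_p = -7*cos(2*x)/130 + 9*sin(2*x)/130.

y = -7*cos(2*x)/130 + 9*sin(2*x)/130 + C1*exp(6*x) + C2*exp(3*x)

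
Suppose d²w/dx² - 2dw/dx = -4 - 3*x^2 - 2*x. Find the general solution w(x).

w = C2 + x**3/2 + 5*x**2/4 + 13*x/4 + C1*exp(2*x)

Characteristic equation r² - 2r = 0 factors as (r - 2)r = 0, so r = 2, 0.
Hence w_h = C1*exp(2*x) + C2.
Since 0 is a characteristic root (multiplicity 1), multiply the polynomial trial by x: try w_p = x*(A0 + A1*x + A2*x^2). Substituting and matching coefficients of each power of x gives A0 = 13/4, A1 = 5/4, A2 = 1/2, so w_p = x^3/2 + 5*x^2/4 + 13*x/4.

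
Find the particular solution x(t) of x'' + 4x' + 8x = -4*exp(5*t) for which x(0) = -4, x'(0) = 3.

Characteristic equation r² + 4r + 8 = 0 has discriminant (4)² - 4·(8) = -16 < 0, so r = -2 ± 2i.
Hence x_h = C1*cos(2*t)*exp(-2*t) + C2*exp(-2*t)*sin(2*t).
Try x_p = A*exp(5*t). Substituting into the equation and dividing by exp(5*t) gives A = -4/53, so x_p = -4*exp(5*t)/53.
General solution: x = -4*exp(5*t)/53 + C1*cos(2*t)*exp(-2*t) + C2*exp(-2*t)*sin(2*t).
Apply the initial conditions: x(0) = -4/53 + C1 = -4 and x'(0) = -20/53 - 2*C1 + 2*C2 = 3. Solving gives C1 = -208/53, C2 = -237/106.

x = -4*exp(5*t)/53 - 237*exp(-2*t)*sin(2*t)/106 - 208*cos(2*t)*exp(-2*t)/53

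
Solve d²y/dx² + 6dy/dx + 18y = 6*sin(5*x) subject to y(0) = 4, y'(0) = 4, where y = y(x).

y = -180*cos(5*x)/949 - 42*sin(5*x)/949 + 3976*cos(3*x)*exp(-3*x)/949 + 15934*exp(-3*x)*sin(3*x)/2847

Characteristic equation r² + 6r + 18 = 0 has discriminant (6)² - 4·(18) = -36 < 0, so r = -3 ± 3i.
Hence y_h = C1*cos(3*x)*exp(-3*x) + C2*exp(-3*x)*sin(3*x).
Try y_p = A*cos(5*x) + B*sin(5*x). Substituting and equating the coefficients of cos(5x) and sin(5x) gives A = -180/949, B = -42/949, so y_p = -180*cos(5*x)/949 - 42*sin(5*x)/949.
General solution: y = -180*cos(5*x)/949 - 42*sin(5*x)/949 + C1*cos(3*x)*exp(-3*x) + C2*exp(-3*x)*sin(3*x).
Apply the initial conditions: y(0) = -180/949 + C1 = 4 and y'(0) = -210/949 - 3*C1 + 3*C2 = 4. Solving gives C1 = 3976/949, C2 = 15934/2847.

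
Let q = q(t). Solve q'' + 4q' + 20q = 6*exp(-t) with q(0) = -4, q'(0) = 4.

q = 6*exp(-t)/17 - 74*cos(4*t)*exp(-2*t)/17 - 37*exp(-2*t)*sin(4*t)/34

Characteristic equation r² + 4r + 20 = 0 has discriminant (4)² - 4·(20) = -64 < 0, so r = -2 ± 4i.
Hence q_h = C1*cos(4*t)*exp(-2*t) + C2*exp(-2*t)*sin(4*t).
Try q_p = A*exp(-t). Substituting into the equation and dividing by exp(-t) gives A = 6/17, so q_p = 6*exp(-t)/17.
General solution: q = 6*exp(-t)/17 + C1*cos(4*t)*exp(-2*t) + C2*exp(-2*t)*sin(4*t).
Apply the initial conditions: q(0) = 6/17 + C1 = -4 and q'(0) = -6/17 - 2*C1 + 4*C2 = 4. Solving gives C1 = -74/17, C2 = -37/34.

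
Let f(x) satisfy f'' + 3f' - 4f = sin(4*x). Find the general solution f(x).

Characteristic equation r² + 3r - 4 = 0 factors as (r + 4)(r - 1) = 0, so r = -4, 1.
Hence f_h = C1*exp(-4*x) + C2*exp(x).
Try f_p = A*cos(4*x) + B*sin(4*x). Substituting and equating the coefficients of cos(4x) and sin(4x) gives A = -3/136, B = -5/136, so f_p = -5*sin(4*x)/136 - 3*cos(4*x)/136.

f = -5*sin(4*x)/136 - 3*cos(4*x)/136 + C1*exp(-4*x) + C2*exp(x)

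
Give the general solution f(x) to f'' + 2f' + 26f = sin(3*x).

f = -6*cos(3*x)/325 + 17*sin(3*x)/325 + C1*cos(5*x)*exp(-x) + C2*exp(-x)*sin(5*x)

Characteristic equation r² + 2r + 26 = 0 has discriminant (2)² - 4·(26) = -100 < 0, so r = -1 ± 5i.
Hence f_h = C1*cos(5*x)*exp(-x) + C2*exp(-x)*sin(5*x).
Try f_p = A*cos(3*x) + B*sin(3*x). Substituting and equating the coefficients of cos(3x) and sin(3x) gives A = -6/325, B = 17/325, so f_p = -6*cos(3*x)/325 + 17*sin(3*x)/325.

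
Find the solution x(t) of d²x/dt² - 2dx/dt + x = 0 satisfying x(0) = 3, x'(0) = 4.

Characteristic equation r² - 2r + 1 = 0 has discriminant (-2)² - 4·(1) = 0, so r = 1 is a repeated root.
Hence x_h = (C1 + C2*t)*exp(t).
Apply the initial conditions: x(0) = C1 = 3 and x'(0) = C1 + C2 = 4. Solving gives C1 = 3, C2 = 1.

x = 3*exp(t) + t*exp(t)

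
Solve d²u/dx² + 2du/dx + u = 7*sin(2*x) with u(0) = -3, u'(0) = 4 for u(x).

u = -47*exp(-x)/25 - 28*cos(2*x)/25 - 21*sin(2*x)/25 + 19*x*exp(-x)/5

Characteristic equation r² + 2r + 1 = 0 has discriminant (2)² - 4·(1) = 0, so r = -1 is a repeated root.
Hence u_h = (C1 + C2*x)*exp(-x).
Try u_p = A*cos(2*x) + B*sin(2*x). Substituting and equating the coefficients of cos(2x) and sin(2x) gives A = -28/25, B = -21/25, so u_p = -28*cos(2*x)/25 - 21*sin(2*x)/25.
General solution: u = -28*cos(2*x)/25 - 21*sin(2*x)/25 + C1*exp(-x) + C2*x*exp(-x).
Apply the initial conditions: u(0) = -28/25 + C1 = -3 and u'(0) = -42/25 + C2 - C1 = 4. Solving gives C1 = -47/25, C2 = 19/5.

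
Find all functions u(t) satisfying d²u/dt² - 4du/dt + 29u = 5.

u = 5/29 + C1*cos(5*t)*exp(2*t) + C2*exp(2*t)*sin(5*t)

Characteristic equation r² - 4r + 29 = 0 has discriminant (-4)² - 4·(29) = -100 < 0, so r = 2 ± 5i.
Hence u_h = C1*cos(5*t)*exp(2*t) + C2*exp(2*t)*sin(5*t).
For the particular solution try u_p = A0. Substituting and matching coefficients of each power of t gives A0 = 5/29, so u_p = 5/29.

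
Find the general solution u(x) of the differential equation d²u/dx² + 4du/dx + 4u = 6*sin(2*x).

u = -3*cos(2*x)/4 + C1*exp(-2*x) + C2*x*exp(-2*x)

Characteristic equation r² + 4r + 4 = 0 has discriminant (4)² - 4·(4) = 0, so r = -2 is a repeated root.
Hence u_h = (C1 + C2*x)*exp(-2*x).
Try u_p = A*cos(2*x) + B*sin(2*x). Substituting and equating the coefficients of cos(2x) and sin(2x) gives A = -3/4, B = 0, so u_p = -3*cos(2*x)/4.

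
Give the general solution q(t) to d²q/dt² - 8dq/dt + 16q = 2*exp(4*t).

q = C1*exp(4*t) + t**2*exp(4*t) + C2*t*exp(4*t)

Characteristic equation r² - 8r + 16 = 0 has discriminant (-8)² - 4·(16) = 0, so r = 4 is a repeated root.
Hence q_h = (C1 + C2*t)*exp(4*t).
Since exp(4*t) solves the homogeneous equation (r = 4 is a root of multiplicity 2), multiply the trial by t^2. Try q_p = A*t^2*exp(4*t). Substituting into the equation and dividing by exp(4*t) gives A = 1, so q_p = t^2*exp(4*t).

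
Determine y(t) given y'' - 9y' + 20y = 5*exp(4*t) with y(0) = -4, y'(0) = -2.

Characteristic equation r² - 9r + 20 = 0 factors as (r - 4)(r - 5) = 0, so r = 4, 5.
Hence y_h = C1*exp(4*t) + C2*exp(5*t).
Since exp(4*t) solves the homogeneous equation (r = 4 is a root of multiplicity 1), multiply the trial by t. Try y_p = A*t*exp(4*t). Substituting into the equation and dividing by exp(4*t) gives A = -5, so y_p = -5*t*exp(4*t).
General solution: y = C1*exp(4*t) + C2*exp(5*t) - 5*t*exp(4*t).
Apply the initial conditions: y(0) = C1 + C2 = -4 and y'(0) = -5 + 4*C1 + 5*C2 = -2. Solving gives C1 = -23, C2 = 19.

y = -23*exp(4*t) + 19*exp(5*t) - 5*t*exp(4*t)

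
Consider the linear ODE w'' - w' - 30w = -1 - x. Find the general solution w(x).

Characteristic equation r² - r - 30 = 0 factors as (r - 6)(r + 5) = 0, so r = 6, -5.
Hence w_h = C1*exp(6*x) + C2*exp(-5*x).
For the particular solution try w_p = A0 + A1*x. Substituting and matching coefficients of each power of x gives A0 = 29/900, A1 = 1/30, so w_p = 29/900 + x/30.

w = 29/900 + x/30 + C1*exp(6*x) + C2*exp(-5*x)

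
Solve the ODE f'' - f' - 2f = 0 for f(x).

f = C1*exp(2*x) + C2*exp(-x)

Characteristic equation r² - r - 2 = 0 factors as (r - 2)(r + 1) = 0, so r = 2, -1.
Hence f_h = C1*exp(2*x) + C2*exp(-x).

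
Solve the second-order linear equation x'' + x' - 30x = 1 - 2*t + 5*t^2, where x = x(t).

Characteristic equation r² + r - 30 = 0 factors as (r + 6)(r - 5) = 0, so r = -6, 5.
Hence x_h = C1*exp(-6*t) + C2*exp(5*t).
For the particular solution try x_p = A0 + A1*t + A2*t^2. Substituting and matching coefficients of each power of t gives A0 = -23/540, A1 = 1/18, A2 = -1/6, so x_p = -23/540 - t^2/6 + t/18.

x = -23/540 - t**2/6 + t/18 + C1*exp(-6*t) + C2*exp(5*t)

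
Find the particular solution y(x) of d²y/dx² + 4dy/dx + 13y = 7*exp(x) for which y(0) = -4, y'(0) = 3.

Characteristic equation r² + 4r + 13 = 0 has discriminant (4)² - 4·(13) = -36 < 0, so r = -2 ± 3i.
Hence y_h = C1*cos(3*x)*exp(-2*x) + C2*exp(-2*x)*sin(3*x).
Try y_p = A*exp(x). Substituting into the equation and dividing by exp(x) gives A = 7/18, so y_p = 7*exp(x)/18.
General solution: y = 7*exp(x)/18 + C1*cos(3*x)*exp(-2*x) + C2*exp(-2*x)*sin(3*x).
Apply the initial conditions: y(0) = 7/18 + C1 = -4 and y'(0) = 7/18 - 2*C1 + 3*C2 = 3. Solving gives C1 = -79/18, C2 = -37/18.

y = 7*exp(x)/18 - 79*cos(3*x)*exp(-2*x)/18 - 37*exp(-2*x)*sin(3*x)/18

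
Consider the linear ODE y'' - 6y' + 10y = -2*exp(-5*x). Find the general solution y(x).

Characteristic equation r² - 6r + 10 = 0 has discriminant (-6)² - 4·(10) = -4 < 0, so r = 3 ± i.
Hence y_h = C1*cos(x)*exp(3*x) + C2*exp(3*x)*sin(x).
Try y_p = A*exp(-5*x). Substituting into the equation and dividing by exp(-5*x) gives A = -2/65, so y_p = -2*exp(-5*x)/65.

y = -2*exp(-5*x)/65 + C1*cos(x)*exp(3*x) + C2*exp(3*x)*sin(x)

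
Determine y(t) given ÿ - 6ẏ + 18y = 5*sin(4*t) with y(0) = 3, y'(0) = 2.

Characteristic equation r² - 6r + 18 = 0 has discriminant (-6)² - 4·(18) = -36 < 0, so r = 3 ± 3i.
Hence y_h = C1*cos(3*t)*exp(3*t) + C2*exp(3*t)*sin(3*t).
Try y_p = A*cos(4*t) + B*sin(4*t). Substituting and equating the coefficients of cos(4t) and sin(4t) gives A = 6/29, B = 1/58, so y_p = sin(4*t)/58 + 6*cos(4*t)/29.
General solution: y = sin(4*t)/58 + 6*cos(4*t)/29 + C1*cos(3*t)*exp(3*t) + C2*exp(3*t)*sin(3*t).
Apply the initial conditions: y(0) = 6/29 + C1 = 3 and y'(0) = 2/29 + 3*C1 + 3*C2 = 2. Solving gives C1 = 81/29, C2 = -187/87.

y = sin(4*t)/58 + 6*cos(4*t)/29 - 187*exp(3*t)*sin(3*t)/87 + 81*cos(3*t)*exp(3*t)/29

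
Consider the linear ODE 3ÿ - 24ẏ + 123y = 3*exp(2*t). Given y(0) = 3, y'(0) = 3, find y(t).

Divide through by 3: y'' - 8y' + 41y = exp(2*t).
Characteristic equation r² - 8r + 41 = 0 has discriminant (-8)² - 4·(41) = -100 < 0, so r = 4 ± 5i.
Hence y_h = C1*cos(5*t)*exp(4*t) + C2*exp(4*t)*sin(5*t).
Try y_p = A*exp(2*t). Substituting into the equation and dividing by exp(2*t) gives A = 1/29, so y_p = exp(2*t)/29.
General solution: y = exp(2*t)/29 + C1*cos(5*t)*exp(4*t) + C2*exp(4*t)*sin(5*t).
Apply the initial conditions: y(0) = 1/29 + C1 = 3 and y'(0) = 2/29 + 4*C1 + 5*C2 = 3. Solving gives C1 = 86/29, C2 = -259/145.

y = exp(2*t)/29 - 259*exp(4*t)*sin(5*t)/145 + 86*cos(5*t)*exp(4*t)/29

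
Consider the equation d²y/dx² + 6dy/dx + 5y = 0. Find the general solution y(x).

Characteristic equation r² + 6r + 5 = 0 factors as (r + 1)(r + 5) = 0, so r = -1, -5.
Hence y_h = C1*exp(-x) + C2*exp(-5*x).

y = C1*exp(-x) + C2*exp(-5*x)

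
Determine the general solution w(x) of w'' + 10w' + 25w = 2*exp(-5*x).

w = C1*exp(-5*x) + x**2*exp(-5*x) + C2*x*exp(-5*x)

Characteristic equation r² + 10r + 25 = 0 has discriminant (10)² - 4·(25) = 0, so r = -5 is a repeated root.
Hence w_h = (C1 + C2*x)*exp(-5*x).
Since exp(-5*x) solves the homogeneous equation (r = -5 is a root of multiplicity 2), multiply the trial by x^2. Try w_p = A*x^2*exp(-5*x). Substituting into the equation and dividing by exp(-5*x) gives A = 1, so w_p = x^2*exp(-5*x).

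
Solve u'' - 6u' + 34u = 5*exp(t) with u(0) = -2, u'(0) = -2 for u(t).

Characteristic equation r² - 6r + 34 = 0 has discriminant (-6)² - 4·(34) = -100 < 0, so r = 3 ± 5i.
Hence u_h = C1*cos(5*t)*exp(3*t) + C2*exp(3*t)*sin(5*t).
Try u_p = A*exp(t). Substituting into the equation and dividing by exp(t) gives A = 5/29, so u_p = 5*exp(t)/29.
General solution: u = 5*exp(t)/29 + C1*cos(5*t)*exp(3*t) + C2*exp(3*t)*sin(5*t).
Apply the initial conditions: u(0) = 5/29 + C1 = -2 and u'(0) = 5/29 + 3*C1 + 5*C2 = -2. Solving gives C1 = -63/29, C2 = 126/145.

u = 5*exp(t)/29 - 63*cos(5*t)*exp(3*t)/29 + 126*exp(3*t)*sin(5*t)/145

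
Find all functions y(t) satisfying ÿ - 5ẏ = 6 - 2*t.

y = C2 - 28*t/25 + t**2/5 + C1*exp(5*t)

Characteristic equation r² - 5r = 0 factors as (r - 5)r = 0, so r = 5, 0.
Hence y_h = C1*exp(5*t) + C2.
Since 0 is a characteristic root (multiplicity 1), multiply the polynomial trial by t: try y_p = t*(A0 + A1*t). Substituting and matching coefficients of each power of t gives A0 = -28/25, A1 = 1/5, so y_p = -28*t/25 + t^2/5.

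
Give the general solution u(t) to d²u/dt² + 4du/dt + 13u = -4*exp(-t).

Characteristic equation r² + 4r + 13 = 0 has discriminant (4)² - 4·(13) = -36 < 0, so r = -2 ± 3i.
Hence u_h = C1*cos(3*t)*exp(-2*t) + C2*exp(-2*t)*sin(3*t).
Try u_p = A*exp(-t). Substituting into the equation and dividing by exp(-t) gives A = -2/5, so u_p = -2*exp(-t)/5.

u = -2*exp(-t)/5 + C1*cos(3*t)*exp(-2*t) + C2*exp(-2*t)*sin(3*t)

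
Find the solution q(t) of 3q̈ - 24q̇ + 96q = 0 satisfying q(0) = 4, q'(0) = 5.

q = 4*cos(4*t)*exp(4*t) - 11*exp(4*t)*sin(4*t)/4

Divide through by 3: q'' - 8q' + 32q = 0.
Characteristic equation r² - 8r + 32 = 0 has discriminant (-8)² - 4·(32) = -64 < 0, so r = 4 ± 4i.
Hence q_h = C1*cos(4*t)*exp(4*t) + C2*exp(4*t)*sin(4*t).
Apply the initial conditions: q(0) = C1 = 4 and q'(0) = 4*C1 + 4*C2 = 5. Solving gives C1 = 4, C2 = -11/4.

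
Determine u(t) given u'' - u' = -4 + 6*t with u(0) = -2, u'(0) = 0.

Characteristic equation r² - r = 0 factors as (r - 1)r = 0, so r = 1, 0.
Hence u_h = C1*exp(t) + C2.
Since 0 is a characteristic root (multiplicity 1), multiply the polynomial trial by t: try u_p = t*(A0 + A1*t). Substituting and matching coefficients of each power of t gives A0 = -2, A1 = -3, so u_p = -3*t^2 - 2*t.
General solution: u = C2 - 3*t^2 - 2*t + C1*exp(t).
Apply the initial conditions: u(0) = C1 + C2 = -2 and u'(0) = -2 + C1 = 0. Solving gives C1 = 2, C2 = -4.

u = -4 - 3*t**2 - 2*t + 2*exp(t)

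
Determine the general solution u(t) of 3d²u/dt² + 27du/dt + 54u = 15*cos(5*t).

Divide through by 3: u'' + 9u' + 18u = 5*cos(5*t).
Characteristic equation r² + 9r + 18 = 0 factors as (r + 3)(r + 6) = 0, so r = -3, -6.
Hence u_h = C1*exp(-3*t) + C2*exp(-6*t).
Try u_p = A*cos(5*t) + B*sin(5*t). Substituting and equating the coefficients of cos(5t) and sin(5t) gives A = -35/2074, B = 225/2074, so u_p = -35*cos(5*t)/2074 + 225*sin(5*t)/2074.

u = -35*cos(5*t)/2074 + 225*sin(5*t)/2074 + C1*exp(-3*t) + C2*exp(-6*t)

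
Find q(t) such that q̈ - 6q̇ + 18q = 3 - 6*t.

q = 1/18 - t/3 + C1*cos(3*t)*exp(3*t) + C2*exp(3*t)*sin(3*t)

Characteristic equation r² - 6r + 18 = 0 has discriminant (-6)² - 4·(18) = -36 < 0, so r = 3 ± 3i.
Hence q_h = C1*cos(3*t)*exp(3*t) + C2*exp(3*t)*sin(3*t).
For the particular solution try q_p = A0 + A1*t. Substituting and matching coefficients of each power of t gives A0 = 1/18, A1 = -1/3, so q_p = 1/18 - t/3.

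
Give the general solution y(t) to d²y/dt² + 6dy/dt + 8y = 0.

Characteristic equation r² + 6r + 8 = 0 factors as (r + 4)(r + 2) = 0, so r = -4, -2.
Hence y_h = C1*exp(-4*t) + C2*exp(-2*t).

y = C1*exp(-4*t) + C2*exp(-2*t)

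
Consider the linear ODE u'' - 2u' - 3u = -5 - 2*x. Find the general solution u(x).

u = 11/9 + 2*x/3 + C1*exp(3*x) + C2*exp(-x)

Characteristic equation r² - 2r - 3 = 0 factors as (r - 3)(r + 1) = 0, so r = 3, -1.
Hence u_h = C1*exp(3*x) + C2*exp(-x).
For the particular solution try u_p = A0 + A1*x. Substituting and matching coefficients of each power of x gives A0 = 11/9, A1 = 2/3, so u_p = 11/9 + 2*x/3.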